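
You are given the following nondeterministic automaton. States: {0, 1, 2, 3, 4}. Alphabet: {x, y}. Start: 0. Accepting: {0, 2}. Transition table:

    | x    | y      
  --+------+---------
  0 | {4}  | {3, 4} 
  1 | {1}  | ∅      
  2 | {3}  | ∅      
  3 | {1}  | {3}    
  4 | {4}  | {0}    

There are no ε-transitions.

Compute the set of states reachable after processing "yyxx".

{1, 4}

Start in {0}.
Read 'y': {0} → {3, 4}.
Read 'y': {3, 4} → {0, 3}.
Read 'x': {0, 3} → {1, 4}.
Read 'x': {1, 4} → {1, 4}.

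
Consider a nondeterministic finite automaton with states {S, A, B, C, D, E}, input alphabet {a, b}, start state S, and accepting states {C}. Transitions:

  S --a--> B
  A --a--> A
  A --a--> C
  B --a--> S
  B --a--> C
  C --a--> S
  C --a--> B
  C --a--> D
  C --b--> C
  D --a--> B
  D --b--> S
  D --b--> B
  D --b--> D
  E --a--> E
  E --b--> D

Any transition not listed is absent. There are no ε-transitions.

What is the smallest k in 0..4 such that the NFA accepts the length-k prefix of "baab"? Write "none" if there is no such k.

none

Start in {S}.
Read 'b': {S} → ∅.
The set is empty and remains empty for the remaining 3 symbols.
No reachable set along the way intersects F.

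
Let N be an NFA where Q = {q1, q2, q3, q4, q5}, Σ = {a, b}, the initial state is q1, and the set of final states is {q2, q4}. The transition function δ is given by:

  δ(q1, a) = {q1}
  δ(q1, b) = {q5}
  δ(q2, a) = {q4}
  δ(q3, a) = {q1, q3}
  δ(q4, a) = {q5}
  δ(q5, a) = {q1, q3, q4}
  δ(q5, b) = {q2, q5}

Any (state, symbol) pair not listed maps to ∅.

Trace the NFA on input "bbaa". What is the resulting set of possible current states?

Start in {q1}.
Read 'b': {q1} → {q5}.
Read 'b': {q5} → {q2, q5}.
Read 'a': {q2, q5} → {q1, q3, q4}.
Read 'a': {q1, q3, q4} → {q1, q3, q5}.

{q1, q3, q5}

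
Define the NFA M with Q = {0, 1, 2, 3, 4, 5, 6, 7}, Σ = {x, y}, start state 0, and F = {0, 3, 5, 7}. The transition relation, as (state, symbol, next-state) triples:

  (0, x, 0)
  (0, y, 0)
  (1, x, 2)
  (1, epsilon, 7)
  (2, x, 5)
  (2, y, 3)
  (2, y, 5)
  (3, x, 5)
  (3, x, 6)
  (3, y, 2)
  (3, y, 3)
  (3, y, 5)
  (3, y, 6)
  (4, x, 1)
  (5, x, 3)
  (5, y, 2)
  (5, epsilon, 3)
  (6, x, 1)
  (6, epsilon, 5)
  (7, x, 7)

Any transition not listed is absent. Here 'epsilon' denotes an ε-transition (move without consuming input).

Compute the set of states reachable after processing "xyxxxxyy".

{0}

Start in {0}.
Read 'x': {0} → {0}.
Read 'y': {0} → {0}.
Read 'x': {0} → {0}.
Read 'x': {0} → {0}.
Read 'x': {0} → {0}.
Read 'x': {0} → {0}.
Read 'y': {0} → {0}.
Read 'y': {0} → {0}.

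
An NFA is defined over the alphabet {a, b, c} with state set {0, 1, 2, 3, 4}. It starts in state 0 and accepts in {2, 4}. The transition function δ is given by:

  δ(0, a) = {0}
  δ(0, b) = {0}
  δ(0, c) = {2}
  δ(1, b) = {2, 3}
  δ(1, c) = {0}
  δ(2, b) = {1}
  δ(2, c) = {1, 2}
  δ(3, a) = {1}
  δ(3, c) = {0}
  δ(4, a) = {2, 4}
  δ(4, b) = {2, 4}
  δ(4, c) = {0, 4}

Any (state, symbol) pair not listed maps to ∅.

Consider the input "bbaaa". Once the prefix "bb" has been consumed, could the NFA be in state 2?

No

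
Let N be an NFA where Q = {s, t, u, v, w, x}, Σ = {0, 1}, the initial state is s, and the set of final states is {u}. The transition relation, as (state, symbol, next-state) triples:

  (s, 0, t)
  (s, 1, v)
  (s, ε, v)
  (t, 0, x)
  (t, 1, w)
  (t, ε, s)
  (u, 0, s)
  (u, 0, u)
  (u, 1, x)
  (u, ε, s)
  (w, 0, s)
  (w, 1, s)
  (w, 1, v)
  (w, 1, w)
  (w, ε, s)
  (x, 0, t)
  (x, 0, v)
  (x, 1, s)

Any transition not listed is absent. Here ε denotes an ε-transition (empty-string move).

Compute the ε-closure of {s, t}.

{s, t, v}

Begin with {s, t}.
ε-move s → v; add v.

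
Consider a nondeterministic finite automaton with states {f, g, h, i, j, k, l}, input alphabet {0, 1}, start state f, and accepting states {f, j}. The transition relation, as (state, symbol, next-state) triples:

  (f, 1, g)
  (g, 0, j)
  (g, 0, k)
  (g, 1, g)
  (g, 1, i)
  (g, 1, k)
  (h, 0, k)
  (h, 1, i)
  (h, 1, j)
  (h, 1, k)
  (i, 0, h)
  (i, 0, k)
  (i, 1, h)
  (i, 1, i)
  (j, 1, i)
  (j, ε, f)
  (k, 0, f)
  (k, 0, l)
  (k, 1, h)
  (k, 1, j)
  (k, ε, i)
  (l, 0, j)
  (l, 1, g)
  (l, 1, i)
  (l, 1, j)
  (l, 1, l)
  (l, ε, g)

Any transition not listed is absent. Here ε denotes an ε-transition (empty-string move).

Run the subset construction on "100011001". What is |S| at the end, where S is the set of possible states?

7

Start in {f}.
Read '1': {f} → {g}.
Read '0': {g} → {f, i, j, k}.
Read '0': {f, i, j, k} → {f, g, h, i, k, l}.
Read '0': {f, g, h, i, k, l} → {f, g, h, i, j, k, l}.
Read '1': {f, g, h, i, j, k, l} → {f, g, h, i, j, k, l}.
Read '1': {f, g, h, i, j, k, l} → {f, g, h, i, j, k, l}.
Read '0': {f, g, h, i, j, k, l} → {f, g, h, i, j, k, l}.
Read '0': {f, g, h, i, j, k, l} → {f, g, h, i, j, k, l}.
Read '1': {f, g, h, i, j, k, l} → {f, g, h, i, j, k, l}.
That set has 7 states.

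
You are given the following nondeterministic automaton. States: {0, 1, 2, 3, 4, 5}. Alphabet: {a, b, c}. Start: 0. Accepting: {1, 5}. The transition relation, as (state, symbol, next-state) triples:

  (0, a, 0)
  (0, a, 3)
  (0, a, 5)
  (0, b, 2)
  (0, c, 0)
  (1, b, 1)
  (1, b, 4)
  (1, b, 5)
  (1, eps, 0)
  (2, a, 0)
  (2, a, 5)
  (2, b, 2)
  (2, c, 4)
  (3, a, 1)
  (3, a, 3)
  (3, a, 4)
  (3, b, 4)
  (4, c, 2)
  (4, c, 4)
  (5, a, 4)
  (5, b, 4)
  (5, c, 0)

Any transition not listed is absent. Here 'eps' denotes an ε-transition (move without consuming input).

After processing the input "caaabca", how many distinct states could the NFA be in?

Start in {0}.
Read 'c': {0} → {0}.
Read 'a': {0} → {0, 3, 5}.
Read 'a': {0, 3, 5} → {0, 1, 3, 4, 5}.
Read 'a': {0, 1, 3, 4, 5} → {0, 1, 3, 4, 5}.
Read 'b': {0, 1, 3, 4, 5} → {0, 1, 2, 4, 5}.
Read 'c': {0, 1, 2, 4, 5} → {0, 2, 4}.
Read 'a': {0, 2, 4} → {0, 3, 5}.
That set has 3 states.

3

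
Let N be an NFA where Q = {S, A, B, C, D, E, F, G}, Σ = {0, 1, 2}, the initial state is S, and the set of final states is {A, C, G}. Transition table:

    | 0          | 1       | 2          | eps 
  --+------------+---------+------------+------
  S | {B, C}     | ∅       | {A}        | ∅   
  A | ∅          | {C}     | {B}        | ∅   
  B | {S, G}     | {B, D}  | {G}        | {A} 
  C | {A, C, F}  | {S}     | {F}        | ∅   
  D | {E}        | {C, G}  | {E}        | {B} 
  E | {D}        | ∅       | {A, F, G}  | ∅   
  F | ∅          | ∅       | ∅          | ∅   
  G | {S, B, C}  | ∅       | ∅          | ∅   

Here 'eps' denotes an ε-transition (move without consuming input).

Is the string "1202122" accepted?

Start in {S}.
Read '1': S→∅; now ∅.
The set is empty and remains empty for the remaining 6 symbols.
The final set ∅ contains no accepting state.

No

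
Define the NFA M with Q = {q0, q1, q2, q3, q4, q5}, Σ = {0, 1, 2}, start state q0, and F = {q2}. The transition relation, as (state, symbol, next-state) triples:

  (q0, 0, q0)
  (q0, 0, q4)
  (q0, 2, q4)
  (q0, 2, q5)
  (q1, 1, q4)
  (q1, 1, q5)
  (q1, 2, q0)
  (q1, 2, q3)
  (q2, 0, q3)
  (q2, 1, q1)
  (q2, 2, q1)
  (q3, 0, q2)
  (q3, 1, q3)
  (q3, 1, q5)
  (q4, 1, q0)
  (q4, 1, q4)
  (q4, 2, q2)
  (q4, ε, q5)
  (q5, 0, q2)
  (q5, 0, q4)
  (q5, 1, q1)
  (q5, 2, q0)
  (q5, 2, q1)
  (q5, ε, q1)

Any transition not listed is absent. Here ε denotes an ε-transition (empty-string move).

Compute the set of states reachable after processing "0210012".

{q0, q1, q2, q3, q4, q5}

Start in {q0}.
Read '0': {q0} → {q0, q1, q4, q5}.
Read '2': {q0, q1, q4, q5} → {q0, q1, q2, q3, q4, q5}.
Read '1': {q0, q1, q2, q3, q4, q5} → {q0, q1, q3, q4, q5}.
Read '0': {q0, q1, q3, q4, q5} → {q0, q1, q2, q4, q5}.
Read '0': {q0, q1, q2, q4, q5} → {q0, q1, q2, q3, q4, q5}.
Read '1': {q0, q1, q2, q3, q4, q5} → {q0, q1, q3, q4, q5}.
Read '2': {q0, q1, q3, q4, q5} → {q0, q1, q2, q3, q4, q5}.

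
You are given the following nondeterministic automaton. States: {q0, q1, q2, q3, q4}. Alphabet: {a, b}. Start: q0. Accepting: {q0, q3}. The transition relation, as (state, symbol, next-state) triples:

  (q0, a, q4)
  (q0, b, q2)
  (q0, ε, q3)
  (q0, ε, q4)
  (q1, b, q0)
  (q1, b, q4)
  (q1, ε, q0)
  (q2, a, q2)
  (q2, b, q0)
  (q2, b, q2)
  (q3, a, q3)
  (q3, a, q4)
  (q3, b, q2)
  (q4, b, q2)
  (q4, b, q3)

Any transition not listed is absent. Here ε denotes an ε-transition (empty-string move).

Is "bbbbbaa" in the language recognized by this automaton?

Yes

Start: ε-closure({q0}) = {q0, q3, q4}.
Read 'b': q0→{q2}, q3→{q2}, q4→{q2, q3}; now {q2, q3}.
Read 'b': q2→{q0, q2}, q3→{q2}; union {q0, q2}; ε-closure = {q0, q2, q3, q4}.
Read 'b': q0→{q2}, q2→{q0, q2}, q3→{q2}, q4→{q2, q3}; union {q0, q2, q3}; ε-closure = {q0, q2, q3, q4}.
Read 'b': q0→{q2}, q2→{q0, q2}, q3→{q2}, q4→{q2, q3}; union {q0, q2, q3}; ε-closure = {q0, q2, q3, q4}.
Read 'b': q0→{q2}, q2→{q0, q2}, q3→{q2}, q4→{q2, q3}; union {q0, q2, q3}; ε-closure = {q0, q2, q3, q4}.
Read 'a': q0→{q4}, q2→{q2}, q3→{q3, q4}, q4→∅; now {q2, q3, q4}.
Read 'a': q2→{q2}, q3→{q3, q4}, q4→∅; now {q2, q3, q4}.
The final set {q2, q3, q4} contains the accepting state q3.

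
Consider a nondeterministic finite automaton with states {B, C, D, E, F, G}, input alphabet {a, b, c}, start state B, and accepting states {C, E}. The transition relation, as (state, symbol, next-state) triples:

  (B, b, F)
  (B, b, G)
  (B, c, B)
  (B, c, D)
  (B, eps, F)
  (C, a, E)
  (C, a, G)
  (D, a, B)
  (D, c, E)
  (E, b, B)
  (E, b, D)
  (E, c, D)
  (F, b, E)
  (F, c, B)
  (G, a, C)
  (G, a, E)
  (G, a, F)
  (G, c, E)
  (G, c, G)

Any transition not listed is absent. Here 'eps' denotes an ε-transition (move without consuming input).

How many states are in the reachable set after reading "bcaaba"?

2

Start: ε-closure({B}) = {B, F}.
Read 'b': B→{F, G}, F→{E}; now {E, F, G}.
Read 'c': E→{D}, F→{B}, G→{E, G}; union {B, D, E, G}; ε-closure = {B, D, E, F, G}.
Read 'a': B→∅, D→{B}, E→∅, F→∅, G→{C, E, F}; now {B, C, E, F}.
Read 'a': B→∅, C→{E, G}, E→∅, F→∅; now {E, G}.
Read 'b': E→{B, D}, G→∅; union {B, D}; ε-closure = {B, D, F}.
Read 'a': B→∅, D→{B}, F→∅; union {B}; ε-closure = {B, F}.
That set has 2 states.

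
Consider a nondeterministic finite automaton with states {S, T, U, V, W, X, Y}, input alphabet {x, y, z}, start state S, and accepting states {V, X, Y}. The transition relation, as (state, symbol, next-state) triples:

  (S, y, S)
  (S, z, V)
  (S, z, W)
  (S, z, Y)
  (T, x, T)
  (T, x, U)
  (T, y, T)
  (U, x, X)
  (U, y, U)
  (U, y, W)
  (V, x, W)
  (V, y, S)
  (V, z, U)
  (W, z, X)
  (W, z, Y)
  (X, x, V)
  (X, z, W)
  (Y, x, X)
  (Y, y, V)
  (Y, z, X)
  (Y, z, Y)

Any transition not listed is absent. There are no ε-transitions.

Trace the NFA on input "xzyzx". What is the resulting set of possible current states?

∅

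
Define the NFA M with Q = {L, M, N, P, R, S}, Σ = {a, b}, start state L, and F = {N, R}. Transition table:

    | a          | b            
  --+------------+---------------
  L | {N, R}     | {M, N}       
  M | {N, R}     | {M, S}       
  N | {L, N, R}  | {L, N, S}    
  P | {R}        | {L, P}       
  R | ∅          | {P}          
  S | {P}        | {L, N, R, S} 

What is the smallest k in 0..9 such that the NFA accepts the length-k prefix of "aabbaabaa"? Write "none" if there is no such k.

1

Start in {L}.
Read 'a': L→{N, R}; now {N, R}.
None of the earlier sets intersect F, but {N, R} does.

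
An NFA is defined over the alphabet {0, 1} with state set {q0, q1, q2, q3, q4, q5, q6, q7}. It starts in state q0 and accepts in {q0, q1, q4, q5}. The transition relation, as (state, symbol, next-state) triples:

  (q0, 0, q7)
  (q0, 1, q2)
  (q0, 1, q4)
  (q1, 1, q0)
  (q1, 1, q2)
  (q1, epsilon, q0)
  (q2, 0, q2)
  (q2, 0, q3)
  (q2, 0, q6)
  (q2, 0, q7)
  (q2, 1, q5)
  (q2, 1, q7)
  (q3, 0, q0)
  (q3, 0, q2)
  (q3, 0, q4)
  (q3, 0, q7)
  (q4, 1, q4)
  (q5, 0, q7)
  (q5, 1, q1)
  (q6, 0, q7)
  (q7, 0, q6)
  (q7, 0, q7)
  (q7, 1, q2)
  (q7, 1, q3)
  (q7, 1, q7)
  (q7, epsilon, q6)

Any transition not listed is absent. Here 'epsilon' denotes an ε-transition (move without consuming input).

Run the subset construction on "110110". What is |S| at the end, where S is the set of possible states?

6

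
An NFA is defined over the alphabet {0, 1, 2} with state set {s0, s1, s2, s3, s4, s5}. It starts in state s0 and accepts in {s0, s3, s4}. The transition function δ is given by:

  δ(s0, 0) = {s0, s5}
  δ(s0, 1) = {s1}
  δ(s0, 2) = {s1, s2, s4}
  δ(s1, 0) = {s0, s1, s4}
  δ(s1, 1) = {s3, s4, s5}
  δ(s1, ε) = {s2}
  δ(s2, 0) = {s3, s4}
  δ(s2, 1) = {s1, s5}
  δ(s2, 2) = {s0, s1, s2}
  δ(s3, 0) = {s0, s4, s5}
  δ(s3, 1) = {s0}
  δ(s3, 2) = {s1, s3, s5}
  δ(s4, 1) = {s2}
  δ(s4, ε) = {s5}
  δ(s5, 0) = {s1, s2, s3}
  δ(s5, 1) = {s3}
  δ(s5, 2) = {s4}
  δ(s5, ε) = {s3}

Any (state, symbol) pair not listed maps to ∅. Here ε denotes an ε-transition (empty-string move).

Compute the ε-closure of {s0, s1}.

Begin with {s0, s1}.
ε-move s1 → s2; add s2.

{s0, s1, s2}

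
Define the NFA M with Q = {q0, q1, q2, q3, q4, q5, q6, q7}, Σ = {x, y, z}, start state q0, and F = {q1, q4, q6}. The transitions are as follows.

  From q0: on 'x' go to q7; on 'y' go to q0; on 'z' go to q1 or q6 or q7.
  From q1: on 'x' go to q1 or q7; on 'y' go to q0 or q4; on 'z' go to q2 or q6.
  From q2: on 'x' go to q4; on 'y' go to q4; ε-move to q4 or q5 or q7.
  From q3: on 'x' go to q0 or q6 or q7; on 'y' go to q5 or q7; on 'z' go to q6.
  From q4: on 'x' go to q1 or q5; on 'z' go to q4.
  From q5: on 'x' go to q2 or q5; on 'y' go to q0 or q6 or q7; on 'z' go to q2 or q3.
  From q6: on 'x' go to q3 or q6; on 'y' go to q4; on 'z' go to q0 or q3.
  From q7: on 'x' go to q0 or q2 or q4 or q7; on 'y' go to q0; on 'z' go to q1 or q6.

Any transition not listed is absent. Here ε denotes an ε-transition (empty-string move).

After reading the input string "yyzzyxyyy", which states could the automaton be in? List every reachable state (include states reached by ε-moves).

Start in {q0}.
Read 'y': {q0} → {q0}.
Read 'y': {q0} → {q0}.
Read 'z': {q0} → {q1, q6, q7}.
Read 'z': {q1, q6, q7} → {q0, q1, q2, q3, q4, q5, q6, q7}.
Read 'y': {q0, q1, q2, q3, q4, q5, q6, q7} → {q0, q4, q5, q6, q7}.
Read 'x': {q0, q4, q5, q6, q7} → {q0, q1, q2, q3, q4, q5, q6, q7}.
Read 'y': {q0, q1, q2, q3, q4, q5, q6, q7} → {q0, q4, q5, q6, q7}.
Read 'y': {q0, q4, q5, q6, q7} → {q0, q4, q6, q7}.
Read 'y': {q0, q4, q6, q7} → {q0, q4}.

{q0, q4}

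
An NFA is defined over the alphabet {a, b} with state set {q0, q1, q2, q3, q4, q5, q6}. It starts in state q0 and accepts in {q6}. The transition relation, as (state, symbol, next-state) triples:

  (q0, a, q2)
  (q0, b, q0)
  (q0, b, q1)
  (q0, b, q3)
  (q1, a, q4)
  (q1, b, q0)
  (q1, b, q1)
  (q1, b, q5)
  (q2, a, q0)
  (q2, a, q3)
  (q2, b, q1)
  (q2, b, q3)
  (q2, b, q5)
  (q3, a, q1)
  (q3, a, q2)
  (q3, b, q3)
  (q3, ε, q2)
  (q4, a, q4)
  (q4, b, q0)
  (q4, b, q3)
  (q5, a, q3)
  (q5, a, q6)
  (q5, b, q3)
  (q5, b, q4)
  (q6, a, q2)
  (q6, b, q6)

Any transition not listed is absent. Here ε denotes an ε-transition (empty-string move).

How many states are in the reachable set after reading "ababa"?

6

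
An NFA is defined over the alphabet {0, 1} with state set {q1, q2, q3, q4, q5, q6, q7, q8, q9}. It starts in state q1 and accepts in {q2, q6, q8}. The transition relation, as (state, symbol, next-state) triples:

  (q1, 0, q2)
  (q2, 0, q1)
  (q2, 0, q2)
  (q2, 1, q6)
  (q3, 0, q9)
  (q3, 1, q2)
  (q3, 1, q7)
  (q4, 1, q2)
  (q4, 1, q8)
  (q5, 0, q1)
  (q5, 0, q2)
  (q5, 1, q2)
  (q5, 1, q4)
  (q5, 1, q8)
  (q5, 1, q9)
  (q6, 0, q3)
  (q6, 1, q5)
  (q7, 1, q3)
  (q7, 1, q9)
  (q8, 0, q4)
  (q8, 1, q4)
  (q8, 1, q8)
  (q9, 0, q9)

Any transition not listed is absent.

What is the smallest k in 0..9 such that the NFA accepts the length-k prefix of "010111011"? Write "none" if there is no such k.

Start in {q1}.
Read '0': q1→{q2}; now {q2}.
None of the earlier sets intersect F, but {q2} does.

1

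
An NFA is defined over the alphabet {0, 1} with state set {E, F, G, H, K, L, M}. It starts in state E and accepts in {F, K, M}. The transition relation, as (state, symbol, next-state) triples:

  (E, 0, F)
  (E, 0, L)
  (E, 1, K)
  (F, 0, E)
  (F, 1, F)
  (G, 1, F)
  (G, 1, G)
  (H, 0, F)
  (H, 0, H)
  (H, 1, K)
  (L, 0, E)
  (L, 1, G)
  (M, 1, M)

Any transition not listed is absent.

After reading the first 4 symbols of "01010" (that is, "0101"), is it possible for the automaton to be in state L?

No

Start in {E}.
Read '0': E→{F, L}; now {F, L}.
Read '1': F→{F}, L→{G}; now {F, G}.
Read '0': F→{E}, G→∅; now {E}.
Read '1': E→{K}; now {K}.
State L is not in {K}.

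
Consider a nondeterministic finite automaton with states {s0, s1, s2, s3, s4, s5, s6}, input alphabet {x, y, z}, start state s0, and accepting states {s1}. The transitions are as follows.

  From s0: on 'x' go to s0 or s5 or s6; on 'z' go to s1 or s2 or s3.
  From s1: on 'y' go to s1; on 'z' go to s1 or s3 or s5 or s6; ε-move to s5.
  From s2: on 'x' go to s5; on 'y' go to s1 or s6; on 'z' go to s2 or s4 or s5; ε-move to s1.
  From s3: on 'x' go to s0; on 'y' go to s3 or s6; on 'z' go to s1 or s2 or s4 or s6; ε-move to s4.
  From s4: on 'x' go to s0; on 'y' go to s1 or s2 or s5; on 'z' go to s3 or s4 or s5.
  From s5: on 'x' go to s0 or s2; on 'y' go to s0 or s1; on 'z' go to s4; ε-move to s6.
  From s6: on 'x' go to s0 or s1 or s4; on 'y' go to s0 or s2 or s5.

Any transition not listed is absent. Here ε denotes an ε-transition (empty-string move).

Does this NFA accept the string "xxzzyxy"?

Yes

Start in {s0}.
Read 'x': s0→{s0, s5, s6}; now {s0, s5, s6}.
Read 'x': s0→{s0, s5, s6}, s5→{s0, s2}, s6→{s0, s1, s4}; now {s0, s1, s2, s4, s5, s6}.
Read 'z': s0→{s1, s2, s3}, s1→{s1, s3, s5, s6}, s2→{s2, s4, s5}, s4→{s3, s4, s5}, s5→{s4}, s6→∅; now {s1, s2, s3, s4, s5, s6}.
Read 'z': s1→{s1, s3, s5, s6}, s2→{s2, s4, s5}, s3→{s1, s2, s4, s6}, s4→{s3, s4, s5}, s5→{s4}, s6→∅; now {s1, s2, s3, s4, s5, s6}.
Read 'y': s1→{s1}, s2→{s1, s6}, s3→{s3, s6}, s4→{s1, s2, s5}, s5→{s0, s1}, s6→{s0, s2, s5}; union {s0, s1, s2, s3, s5, s6}; ε-closure = {s0, s1, s2, s3, s4, s5, s6}.
Read 'x': s0→{s0, s5, s6}, s1→∅, s2→{s5}, s3→{s0}, s4→{s0}, s5→{s0, s2}, s6→{s0, s1, s4}; now {s0, s1, s2, s4, s5, s6}.
Read 'y': s0→∅, s1→{s1}, s2→{s1, s6}, s4→{s1, s2, s5}, s5→{s0, s1}, s6→{s0, s2, s5}; now {s0, s1, s2, s5, s6}.
The final set {s0, s1, s2, s5, s6} contains the accepting state s1.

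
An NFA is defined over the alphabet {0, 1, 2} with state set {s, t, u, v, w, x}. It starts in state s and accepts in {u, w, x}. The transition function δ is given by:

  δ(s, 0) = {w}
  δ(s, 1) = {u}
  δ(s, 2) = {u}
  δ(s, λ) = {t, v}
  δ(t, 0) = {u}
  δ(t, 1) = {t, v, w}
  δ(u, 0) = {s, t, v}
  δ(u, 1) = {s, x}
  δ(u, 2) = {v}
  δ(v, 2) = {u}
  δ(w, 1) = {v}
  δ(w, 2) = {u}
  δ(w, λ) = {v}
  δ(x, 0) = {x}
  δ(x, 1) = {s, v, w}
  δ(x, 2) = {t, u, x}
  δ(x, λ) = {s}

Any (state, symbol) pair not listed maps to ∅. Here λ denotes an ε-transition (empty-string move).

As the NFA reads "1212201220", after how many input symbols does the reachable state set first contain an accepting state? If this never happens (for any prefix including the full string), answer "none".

1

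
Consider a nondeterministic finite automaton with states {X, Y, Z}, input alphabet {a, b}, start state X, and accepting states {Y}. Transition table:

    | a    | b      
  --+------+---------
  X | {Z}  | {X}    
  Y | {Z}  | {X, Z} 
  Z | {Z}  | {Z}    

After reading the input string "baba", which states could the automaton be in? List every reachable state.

Start in {X}.
Read 'b': X→{X}; now {X}.
Read 'a': X→{Z}; now {Z}.
Read 'b': Z→{Z}; now {Z}.
Read 'a': Z→{Z}; now {Z}.

{Z}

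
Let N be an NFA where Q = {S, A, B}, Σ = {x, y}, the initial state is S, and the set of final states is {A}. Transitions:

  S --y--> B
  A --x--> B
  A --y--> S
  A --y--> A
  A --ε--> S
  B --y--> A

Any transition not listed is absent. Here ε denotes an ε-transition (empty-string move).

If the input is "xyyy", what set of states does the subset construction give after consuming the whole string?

∅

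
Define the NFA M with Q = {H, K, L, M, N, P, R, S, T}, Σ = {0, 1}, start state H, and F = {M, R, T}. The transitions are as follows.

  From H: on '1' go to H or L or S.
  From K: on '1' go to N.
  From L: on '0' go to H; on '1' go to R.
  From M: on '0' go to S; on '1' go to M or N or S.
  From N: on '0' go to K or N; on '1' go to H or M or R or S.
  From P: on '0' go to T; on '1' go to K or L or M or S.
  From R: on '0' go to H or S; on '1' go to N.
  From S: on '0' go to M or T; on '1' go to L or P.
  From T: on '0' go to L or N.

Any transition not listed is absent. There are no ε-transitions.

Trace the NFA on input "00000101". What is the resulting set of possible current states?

∅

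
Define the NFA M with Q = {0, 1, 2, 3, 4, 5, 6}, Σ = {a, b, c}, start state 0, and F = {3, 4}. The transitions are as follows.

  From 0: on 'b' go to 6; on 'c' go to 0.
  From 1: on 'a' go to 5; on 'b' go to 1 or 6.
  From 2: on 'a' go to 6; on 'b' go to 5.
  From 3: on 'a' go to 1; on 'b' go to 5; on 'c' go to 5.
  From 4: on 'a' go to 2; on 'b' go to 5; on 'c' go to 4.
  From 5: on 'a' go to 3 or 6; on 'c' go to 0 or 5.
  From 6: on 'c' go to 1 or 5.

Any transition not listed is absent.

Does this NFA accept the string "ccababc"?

No

Start in {0}.
Read 'c': 0→{0}; now {0}.
Read 'c': 0→{0}; now {0}.
Read 'a': 0→∅; now ∅.
The set is empty and remains empty for the remaining 4 symbols.
The final set ∅ contains no accepting state.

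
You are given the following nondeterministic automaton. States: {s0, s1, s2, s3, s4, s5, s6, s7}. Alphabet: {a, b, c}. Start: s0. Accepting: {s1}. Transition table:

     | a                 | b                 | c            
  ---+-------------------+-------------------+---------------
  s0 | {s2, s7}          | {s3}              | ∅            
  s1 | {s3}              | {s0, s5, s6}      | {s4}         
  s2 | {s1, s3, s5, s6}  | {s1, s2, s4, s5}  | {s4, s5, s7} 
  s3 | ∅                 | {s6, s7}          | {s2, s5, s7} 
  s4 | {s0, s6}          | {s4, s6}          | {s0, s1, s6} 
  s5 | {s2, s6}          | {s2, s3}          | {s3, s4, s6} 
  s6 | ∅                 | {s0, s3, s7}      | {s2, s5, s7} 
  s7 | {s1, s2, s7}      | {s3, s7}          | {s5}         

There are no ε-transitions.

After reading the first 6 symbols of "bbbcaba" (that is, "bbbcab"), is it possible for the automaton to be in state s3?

Yes

Start in {s0}.
Read 'b': {s0} → {s3}.
Read 'b': {s3} → {s6, s7}.
Read 'b': {s6, s7} → {s0, s3, s7}.
Read 'c': {s0, s3, s7} → {s2, s5, s7}.
Read 'a': {s2, s5, s7} → {s1, s2, s3, s5, s6, s7}.
Read 'b': {s1, s2, s3, s5, s6, s7} → {s0, s1, s2, s3, s4, s5, s6, s7}.
State s3 is in {s0, s1, s2, s3, s4, s5, s6, s7}.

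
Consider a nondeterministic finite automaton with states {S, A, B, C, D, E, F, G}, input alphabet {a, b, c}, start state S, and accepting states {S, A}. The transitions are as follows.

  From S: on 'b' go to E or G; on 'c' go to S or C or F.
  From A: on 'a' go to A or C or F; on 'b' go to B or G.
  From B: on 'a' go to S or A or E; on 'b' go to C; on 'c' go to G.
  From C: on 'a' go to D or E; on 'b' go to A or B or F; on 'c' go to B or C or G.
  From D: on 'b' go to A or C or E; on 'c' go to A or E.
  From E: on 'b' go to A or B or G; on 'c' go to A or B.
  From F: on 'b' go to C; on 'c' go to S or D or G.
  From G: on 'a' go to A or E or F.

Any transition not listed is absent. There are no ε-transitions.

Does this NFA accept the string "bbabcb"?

Yes

Start in {S}.
Read 'b': {S} → {E, G}.
Read 'b': {E, G} → {A, B, G}.
Read 'a': {A, B, G} → {S, A, C, E, F}.
Read 'b': {S, A, C, E, F} → {A, B, C, E, F, G}.
Read 'c': {A, B, C, E, F, G} → {S, A, B, C, D, G}.
Read 'b': {S, A, B, C, D, G} → {A, B, C, E, F, G}.
The final set {A, B, C, E, F, G} contains the accepting state A.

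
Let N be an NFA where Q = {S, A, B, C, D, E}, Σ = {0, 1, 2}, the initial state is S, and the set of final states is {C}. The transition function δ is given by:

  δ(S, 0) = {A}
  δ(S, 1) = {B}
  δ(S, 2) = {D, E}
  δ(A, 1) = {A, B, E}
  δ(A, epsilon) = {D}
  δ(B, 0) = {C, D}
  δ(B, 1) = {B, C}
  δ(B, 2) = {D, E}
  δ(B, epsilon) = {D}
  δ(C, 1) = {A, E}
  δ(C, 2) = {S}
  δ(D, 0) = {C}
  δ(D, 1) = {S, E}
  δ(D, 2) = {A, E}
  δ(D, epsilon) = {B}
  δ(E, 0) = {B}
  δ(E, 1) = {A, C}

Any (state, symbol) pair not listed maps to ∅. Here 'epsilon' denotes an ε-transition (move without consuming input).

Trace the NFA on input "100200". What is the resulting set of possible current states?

{B, C, D}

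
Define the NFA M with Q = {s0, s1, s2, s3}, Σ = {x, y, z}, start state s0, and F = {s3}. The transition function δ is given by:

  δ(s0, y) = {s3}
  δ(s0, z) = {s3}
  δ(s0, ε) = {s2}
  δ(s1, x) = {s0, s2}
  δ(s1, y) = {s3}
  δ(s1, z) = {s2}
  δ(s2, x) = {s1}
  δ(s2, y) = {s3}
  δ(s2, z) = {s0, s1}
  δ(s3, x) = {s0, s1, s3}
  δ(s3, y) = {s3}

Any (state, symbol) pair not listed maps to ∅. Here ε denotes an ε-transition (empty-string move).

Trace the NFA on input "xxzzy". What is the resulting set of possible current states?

Start: ε-closure({s0}) = {s0, s2}.
Read 'x': {s0, s2} → {s1}.
Read 'x': {s1} → {s0, s2}.
Read 'z': {s0, s2} → {s0, s1, s2, s3}.
Read 'z': {s0, s1, s2, s3} → {s0, s1, s2, s3}.
Read 'y': {s0, s1, s2, s3} → {s3}.

{s3}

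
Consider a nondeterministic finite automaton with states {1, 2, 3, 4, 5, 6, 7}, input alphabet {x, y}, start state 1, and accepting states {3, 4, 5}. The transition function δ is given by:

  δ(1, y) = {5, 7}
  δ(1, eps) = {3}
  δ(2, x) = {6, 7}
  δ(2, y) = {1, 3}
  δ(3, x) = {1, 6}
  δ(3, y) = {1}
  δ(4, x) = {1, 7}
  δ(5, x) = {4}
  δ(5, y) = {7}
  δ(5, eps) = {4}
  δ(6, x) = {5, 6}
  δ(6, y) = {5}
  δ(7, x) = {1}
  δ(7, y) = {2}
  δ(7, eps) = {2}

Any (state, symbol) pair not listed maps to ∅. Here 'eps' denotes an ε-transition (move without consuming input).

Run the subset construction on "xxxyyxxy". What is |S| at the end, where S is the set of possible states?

Start: ε-closure({1}) = {1, 3}.
Read 'x': {1, 3} → {1, 3, 6}.
Read 'x': {1, 3, 6} → {1, 3, 4, 5, 6}.
Read 'x': {1, 3, 4, 5, 6} → {1, 2, 3, 4, 5, 6, 7}.
Read 'y': {1, 2, 3, 4, 5, 6, 7} → {1, 2, 3, 4, 5, 7}.
Read 'y': {1, 2, 3, 4, 5, 7} → {1, 2, 3, 4, 5, 7}.
Read 'x': {1, 2, 3, 4, 5, 7} → {1, 2, 3, 4, 6, 7}.
Read 'x': {1, 2, 3, 4, 6, 7} → {1, 2, 3, 4, 5, 6, 7}.
Read 'y': {1, 2, 3, 4, 5, 6, 7} → {1, 2, 3, 4, 5, 7}.
That set has 6 states.

6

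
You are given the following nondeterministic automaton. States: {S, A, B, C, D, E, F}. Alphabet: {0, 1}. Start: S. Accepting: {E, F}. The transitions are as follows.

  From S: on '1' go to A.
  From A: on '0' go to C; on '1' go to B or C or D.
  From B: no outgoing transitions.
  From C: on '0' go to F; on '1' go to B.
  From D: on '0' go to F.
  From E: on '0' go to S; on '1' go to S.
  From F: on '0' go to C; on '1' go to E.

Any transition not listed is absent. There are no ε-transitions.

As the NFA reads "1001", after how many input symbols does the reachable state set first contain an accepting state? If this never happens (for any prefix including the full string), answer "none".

3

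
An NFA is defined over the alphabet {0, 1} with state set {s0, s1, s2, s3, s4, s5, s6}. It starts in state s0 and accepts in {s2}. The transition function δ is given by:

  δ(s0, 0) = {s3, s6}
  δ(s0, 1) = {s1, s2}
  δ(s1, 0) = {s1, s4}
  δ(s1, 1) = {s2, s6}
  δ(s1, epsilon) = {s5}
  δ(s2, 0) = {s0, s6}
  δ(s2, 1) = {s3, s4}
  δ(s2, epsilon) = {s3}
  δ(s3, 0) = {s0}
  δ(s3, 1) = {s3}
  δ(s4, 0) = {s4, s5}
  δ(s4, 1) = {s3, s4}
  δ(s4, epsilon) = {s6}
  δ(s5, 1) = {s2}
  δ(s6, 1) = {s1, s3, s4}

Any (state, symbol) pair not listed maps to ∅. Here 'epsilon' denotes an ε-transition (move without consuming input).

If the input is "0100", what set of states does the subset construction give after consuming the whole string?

{s1, s3, s4, s5, s6}

Start in {s0}.
Read '0': s0→{s3, s6}; now {s3, s6}.
Read '1': s3→{s3}, s6→{s1, s3, s4}; union {s1, s3, s4}; ε-closure = {s1, s3, s4, s5, s6}.
Read '0': s1→{s1, s4}, s3→{s0}, s4→{s4, s5}, s5→∅, s6→∅; union {s0, s1, s4, s5}; ε-closure = {s0, s1, s4, s5, s6}.
Read '0': s0→{s3, s6}, s1→{s1, s4}, s4→{s4, s5}, s5→∅, s6→∅; now {s1, s3, s4, s5, s6}.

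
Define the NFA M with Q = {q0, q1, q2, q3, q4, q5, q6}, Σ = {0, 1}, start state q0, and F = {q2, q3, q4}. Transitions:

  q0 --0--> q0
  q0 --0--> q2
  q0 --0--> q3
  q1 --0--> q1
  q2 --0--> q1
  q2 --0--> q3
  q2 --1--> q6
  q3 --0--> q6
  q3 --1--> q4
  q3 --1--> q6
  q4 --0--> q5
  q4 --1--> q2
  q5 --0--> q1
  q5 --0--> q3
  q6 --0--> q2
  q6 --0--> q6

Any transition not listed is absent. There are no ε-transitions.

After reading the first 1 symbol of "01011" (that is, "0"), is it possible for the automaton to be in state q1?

No

Start in {q0}.
Read '0': q0→{q0, q2, q3}; now {q0, q2, q3}.
State q1 is not in {q0, q2, q3}.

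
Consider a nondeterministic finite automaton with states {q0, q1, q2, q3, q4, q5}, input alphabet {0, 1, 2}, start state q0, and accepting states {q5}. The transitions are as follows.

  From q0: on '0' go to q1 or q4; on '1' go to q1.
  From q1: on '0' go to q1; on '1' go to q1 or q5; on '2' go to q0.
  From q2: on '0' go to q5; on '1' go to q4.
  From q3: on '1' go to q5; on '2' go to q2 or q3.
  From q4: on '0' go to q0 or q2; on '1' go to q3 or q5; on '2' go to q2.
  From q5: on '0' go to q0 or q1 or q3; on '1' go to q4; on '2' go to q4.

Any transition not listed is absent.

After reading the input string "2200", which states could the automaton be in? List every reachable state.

∅

Start in {q0}.
Read '2': q0→∅; now ∅.
The set is empty and remains empty for the remaining 3 symbols.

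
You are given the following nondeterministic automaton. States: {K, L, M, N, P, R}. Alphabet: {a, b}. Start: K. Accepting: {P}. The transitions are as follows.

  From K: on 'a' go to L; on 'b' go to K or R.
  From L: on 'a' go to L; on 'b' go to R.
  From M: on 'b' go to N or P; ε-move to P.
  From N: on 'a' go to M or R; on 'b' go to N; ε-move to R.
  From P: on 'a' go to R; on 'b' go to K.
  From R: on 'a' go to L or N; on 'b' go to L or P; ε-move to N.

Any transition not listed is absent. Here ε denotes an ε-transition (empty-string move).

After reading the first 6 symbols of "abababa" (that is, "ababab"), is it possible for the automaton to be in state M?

Start in {K}.
Read 'a': K→{L}; now {L}.
Read 'b': L→{R}; union {R}; ε-closure = {N, R}.
Read 'a': N→{M, R}, R→{L, N}; union {L, M, N, R}; ε-closure = {L, M, N, P, R}.
Read 'b': L→{R}, M→{N, P}, N→{N}, P→{K}, R→{L, P}; now {K, L, N, P, R}.
Read 'a': K→{L}, L→{L}, N→{M, R}, P→{R}, R→{L, N}; union {L, M, N, R}; ε-closure = {L, M, N, P, R}.
Read 'b': L→{R}, M→{N, P}, N→{N}, P→{K}, R→{L, P}; now {K, L, N, P, R}.
State M is not in {K, L, N, P, R}.

No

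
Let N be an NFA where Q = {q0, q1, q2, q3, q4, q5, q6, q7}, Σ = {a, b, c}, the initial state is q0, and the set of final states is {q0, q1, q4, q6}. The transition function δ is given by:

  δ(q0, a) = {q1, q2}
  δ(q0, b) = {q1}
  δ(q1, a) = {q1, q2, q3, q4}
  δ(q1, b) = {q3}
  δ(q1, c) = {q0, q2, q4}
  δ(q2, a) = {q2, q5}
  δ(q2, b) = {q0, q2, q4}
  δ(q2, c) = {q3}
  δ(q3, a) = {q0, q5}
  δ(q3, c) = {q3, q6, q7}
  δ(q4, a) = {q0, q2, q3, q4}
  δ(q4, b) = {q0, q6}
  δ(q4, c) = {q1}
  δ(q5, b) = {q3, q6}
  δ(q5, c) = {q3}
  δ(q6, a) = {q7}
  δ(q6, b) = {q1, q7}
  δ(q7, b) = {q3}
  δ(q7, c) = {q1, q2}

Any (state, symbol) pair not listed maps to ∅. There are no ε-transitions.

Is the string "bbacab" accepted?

Start in {q0}.
Read 'b': q0→{q1}; now {q1}.
Read 'b': q1→{q3}; now {q3}.
Read 'a': q3→{q0, q5}; now {q0, q5}.
Read 'c': q0→∅, q5→{q3}; now {q3}.
Read 'a': q3→{q0, q5}; now {q0, q5}.
Read 'b': q0→{q1}, q5→{q3, q6}; now {q1, q3, q6}.
The final set {q1, q3, q6} contains the accepting states q1, q6.

Yes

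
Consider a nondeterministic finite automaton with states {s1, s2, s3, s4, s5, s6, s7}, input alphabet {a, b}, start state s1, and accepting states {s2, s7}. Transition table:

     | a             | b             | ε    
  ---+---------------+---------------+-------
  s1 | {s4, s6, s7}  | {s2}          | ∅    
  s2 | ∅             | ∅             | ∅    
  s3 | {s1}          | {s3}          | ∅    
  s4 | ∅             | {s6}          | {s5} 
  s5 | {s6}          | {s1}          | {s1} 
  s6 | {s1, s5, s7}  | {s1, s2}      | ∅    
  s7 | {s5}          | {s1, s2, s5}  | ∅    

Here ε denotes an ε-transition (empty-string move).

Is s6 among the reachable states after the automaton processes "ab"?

Yes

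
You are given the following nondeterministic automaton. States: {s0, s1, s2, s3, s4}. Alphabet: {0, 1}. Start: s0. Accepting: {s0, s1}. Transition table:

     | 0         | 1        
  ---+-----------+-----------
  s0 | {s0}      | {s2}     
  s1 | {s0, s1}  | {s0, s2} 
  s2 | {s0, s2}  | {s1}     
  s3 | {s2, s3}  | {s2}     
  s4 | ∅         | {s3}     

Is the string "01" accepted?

Start in {s0}.
Read '0': {s0} → {s0}.
Read '1': {s0} → {s2}.
The final set {s2} contains no accepting state.

No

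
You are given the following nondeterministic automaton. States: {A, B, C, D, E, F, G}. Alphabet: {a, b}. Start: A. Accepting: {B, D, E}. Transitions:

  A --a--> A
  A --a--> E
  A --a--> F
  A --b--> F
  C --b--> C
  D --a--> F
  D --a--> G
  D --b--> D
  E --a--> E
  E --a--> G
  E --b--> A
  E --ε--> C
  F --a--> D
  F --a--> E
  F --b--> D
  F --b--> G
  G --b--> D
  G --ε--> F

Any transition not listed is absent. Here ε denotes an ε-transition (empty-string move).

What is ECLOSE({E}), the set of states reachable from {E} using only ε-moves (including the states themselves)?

{C, E}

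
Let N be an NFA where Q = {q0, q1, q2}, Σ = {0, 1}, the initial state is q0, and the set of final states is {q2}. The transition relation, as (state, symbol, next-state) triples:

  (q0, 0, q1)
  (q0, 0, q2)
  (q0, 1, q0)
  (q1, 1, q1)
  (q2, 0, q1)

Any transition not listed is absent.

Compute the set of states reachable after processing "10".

Start in {q0}.
Read '1': {q0} → {q0}.
Read '0': {q0} → {q1, q2}.

{q1, q2}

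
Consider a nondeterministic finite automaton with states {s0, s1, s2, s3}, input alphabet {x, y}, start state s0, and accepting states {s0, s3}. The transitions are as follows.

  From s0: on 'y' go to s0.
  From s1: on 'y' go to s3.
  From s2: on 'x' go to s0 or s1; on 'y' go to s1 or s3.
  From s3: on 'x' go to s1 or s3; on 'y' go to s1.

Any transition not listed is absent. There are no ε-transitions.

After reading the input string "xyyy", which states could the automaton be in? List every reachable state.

Start in {s0}.
Read 'x': s0→∅; now ∅.
The set is empty and remains empty for the remaining 3 symbols.

∅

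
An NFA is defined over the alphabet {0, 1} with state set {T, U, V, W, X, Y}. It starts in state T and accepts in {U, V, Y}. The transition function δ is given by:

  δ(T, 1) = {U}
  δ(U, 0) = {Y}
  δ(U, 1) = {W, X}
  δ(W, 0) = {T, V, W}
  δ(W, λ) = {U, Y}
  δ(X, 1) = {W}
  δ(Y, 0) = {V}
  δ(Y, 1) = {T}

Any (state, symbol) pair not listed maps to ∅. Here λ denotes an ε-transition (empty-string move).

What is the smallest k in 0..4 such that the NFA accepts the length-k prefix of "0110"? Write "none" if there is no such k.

none

Start in {T}.
Read '0': T→∅; now ∅.
The set is empty and remains empty for the remaining 3 symbols.
No reachable set along the way intersects F.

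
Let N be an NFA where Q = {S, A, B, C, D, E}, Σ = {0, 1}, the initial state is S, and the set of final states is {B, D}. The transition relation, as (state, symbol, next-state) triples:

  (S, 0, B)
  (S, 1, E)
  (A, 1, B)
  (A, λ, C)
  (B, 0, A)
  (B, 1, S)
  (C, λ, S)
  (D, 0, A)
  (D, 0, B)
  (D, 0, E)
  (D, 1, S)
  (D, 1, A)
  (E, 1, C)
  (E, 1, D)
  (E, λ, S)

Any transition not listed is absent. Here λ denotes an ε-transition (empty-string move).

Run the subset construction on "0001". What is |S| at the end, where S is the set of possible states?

1

Start in {S}.
Read '0': S→{B}; now {B}.
Read '0': B→{A}; union {A}; ε-closure = {S, A, C}.
Read '0': S→{B}, A→∅, C→∅; now {B}.
Read '1': B→{S}; now {S}.
That set has 1 state.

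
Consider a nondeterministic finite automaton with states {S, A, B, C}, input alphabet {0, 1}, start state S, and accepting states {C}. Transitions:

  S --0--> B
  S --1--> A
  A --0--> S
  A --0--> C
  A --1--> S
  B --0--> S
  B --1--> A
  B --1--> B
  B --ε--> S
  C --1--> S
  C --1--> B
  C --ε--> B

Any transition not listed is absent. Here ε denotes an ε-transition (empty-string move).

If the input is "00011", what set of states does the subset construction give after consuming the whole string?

{S, A, B}

Start in {S}.
Read '0': S→{B}; union {B}; ε-closure = {S, B}.
Read '0': S→{B}, B→{S}; now {S, B}.
Read '0': S→{B}, B→{S}; now {S, B}.
Read '1': S→{A}, B→{A, B}; union {A, B}; ε-closure = {S, A, B}.
Read '1': S→{A}, A→{S}, B→{A, B}; now {S, A, B}.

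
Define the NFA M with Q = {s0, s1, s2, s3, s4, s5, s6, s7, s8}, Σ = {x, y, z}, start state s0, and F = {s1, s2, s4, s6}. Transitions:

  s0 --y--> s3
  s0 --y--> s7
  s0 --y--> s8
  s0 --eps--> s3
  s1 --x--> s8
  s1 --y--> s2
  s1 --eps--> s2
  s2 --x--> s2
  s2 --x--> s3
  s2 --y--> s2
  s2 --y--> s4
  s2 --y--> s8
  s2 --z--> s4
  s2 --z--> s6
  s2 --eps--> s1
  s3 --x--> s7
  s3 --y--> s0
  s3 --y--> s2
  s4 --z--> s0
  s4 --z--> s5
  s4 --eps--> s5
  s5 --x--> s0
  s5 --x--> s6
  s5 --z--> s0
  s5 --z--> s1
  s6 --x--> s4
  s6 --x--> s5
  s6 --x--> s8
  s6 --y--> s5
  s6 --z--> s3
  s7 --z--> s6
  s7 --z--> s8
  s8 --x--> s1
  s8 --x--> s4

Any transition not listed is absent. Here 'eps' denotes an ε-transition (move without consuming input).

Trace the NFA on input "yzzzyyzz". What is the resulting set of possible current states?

{s0, s1, s2, s3, s4, s5, s6}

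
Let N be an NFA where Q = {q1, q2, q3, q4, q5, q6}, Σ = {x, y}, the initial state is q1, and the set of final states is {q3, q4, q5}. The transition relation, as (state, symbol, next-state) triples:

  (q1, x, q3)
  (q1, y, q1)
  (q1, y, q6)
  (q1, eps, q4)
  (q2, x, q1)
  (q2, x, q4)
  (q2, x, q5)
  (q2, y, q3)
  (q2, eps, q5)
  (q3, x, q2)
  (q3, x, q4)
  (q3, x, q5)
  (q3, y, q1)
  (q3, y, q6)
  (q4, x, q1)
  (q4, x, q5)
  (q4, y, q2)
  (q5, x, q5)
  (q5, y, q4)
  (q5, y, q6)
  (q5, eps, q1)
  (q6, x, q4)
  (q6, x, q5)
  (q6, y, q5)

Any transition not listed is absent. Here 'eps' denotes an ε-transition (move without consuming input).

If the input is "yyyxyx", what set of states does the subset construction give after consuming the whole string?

Start: ε-closure({q1}) = {q1, q4}.
Read 'y': q1→{q1, q6}, q4→{q2}; union {q1, q2, q6}; ε-closure = {q1, q2, q4, q5, q6}.
Read 'y': q1→{q1, q6}, q2→{q3}, q4→{q2}, q5→{q4, q6}, q6→{q5}; now {q1, q2, q3, q4, q5, q6}.
Read 'y': q1→{q1, q6}, q2→{q3}, q3→{q1, q6}, q4→{q2}, q5→{q4, q6}, q6→{q5}; now {q1, q2, q3, q4, q5, q6}.
Read 'x': q1→{q3}, q2→{q1, q4, q5}, q3→{q2, q4, q5}, q4→{q1, q5}, q5→{q5}, q6→{q4, q5}; now {q1, q2, q3, q4, q5}.
Read 'y': q1→{q1, q6}, q2→{q3}, q3→{q1, q6}, q4→{q2}, q5→{q4, q6}; union {q1, q2, q3, q4, q6}; ε-closure = {q1, q2, q3, q4, q5, q6}.
Read 'x': q1→{q3}, q2→{q1, q4, q5}, q3→{q2, q4, q5}, q4→{q1, q5}, q5→{q5}, q6→{q4, q5}; now {q1, q2, q3, q4, q5}.

{q1, q2, q3, q4, q5}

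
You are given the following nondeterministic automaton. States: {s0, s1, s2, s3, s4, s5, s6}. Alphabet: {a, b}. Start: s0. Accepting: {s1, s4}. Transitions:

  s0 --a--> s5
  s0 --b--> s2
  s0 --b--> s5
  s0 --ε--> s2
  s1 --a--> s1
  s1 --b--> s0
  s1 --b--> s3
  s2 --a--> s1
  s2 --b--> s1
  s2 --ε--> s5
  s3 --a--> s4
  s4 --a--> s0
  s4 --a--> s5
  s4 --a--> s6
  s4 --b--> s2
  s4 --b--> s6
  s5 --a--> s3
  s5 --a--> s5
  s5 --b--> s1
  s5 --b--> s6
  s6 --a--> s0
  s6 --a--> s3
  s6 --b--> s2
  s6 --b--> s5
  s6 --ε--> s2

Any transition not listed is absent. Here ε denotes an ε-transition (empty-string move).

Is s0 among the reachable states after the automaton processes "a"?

No

Start: ε-closure({s0}) = {s0, s2, s5}.
Read 'a': s0→{s5}, s2→{s1}, s5→{s3, s5}; now {s1, s3, s5}.
State s0 is not in {s1, s3, s5}.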